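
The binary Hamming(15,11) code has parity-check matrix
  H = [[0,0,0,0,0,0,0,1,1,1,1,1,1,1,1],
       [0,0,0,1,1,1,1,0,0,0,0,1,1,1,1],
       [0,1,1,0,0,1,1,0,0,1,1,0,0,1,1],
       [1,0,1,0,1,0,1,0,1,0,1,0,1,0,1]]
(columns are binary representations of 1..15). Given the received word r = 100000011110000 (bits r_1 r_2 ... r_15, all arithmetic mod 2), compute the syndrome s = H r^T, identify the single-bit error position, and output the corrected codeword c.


s = (0, 0, 0, 1)^T, error position = 1, corrected codeword c = 000000011110000

Compute s = H r^T mod 2 one row at a time:
  s_1 = 1 + 1 + 1 + 1 + 0 + 0 + 0 + 0 = 4 ≡ 0 (mod 2).
  s_2 = 0 + 0 + 0 + 0 + 0 + 0 + 0 + 0 = 0 ≡ 0 (mod 2).
  s_3 = 0 + 0 + 0 + 0 + 1 + 1 + 0 + 0 = 2 ≡ 0 (mod 2).
  s_4 = 1 + 0 + 0 + 0 + 1 + 1 + 0 + 0 = 3 ≡ 1 (mod 2).
s = (0, 0, 0, 1)^T — this equals column 1 of H (binary 0001), so error is at position 1.
Correct: flip bit 1 of r = 100000011110000 to get c = 000000011110000.


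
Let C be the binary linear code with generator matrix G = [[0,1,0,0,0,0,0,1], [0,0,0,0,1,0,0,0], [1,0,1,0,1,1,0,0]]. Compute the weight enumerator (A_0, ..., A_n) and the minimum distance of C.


Weight distribution: A_0 = 1, A_1 = 1, A_2 = 1, A_3 = 2, A_4 = 1, A_5 = 1, A_6 = 1. Minimum distance d = 1.

Enumerate all 2^3 = 8 messages m ∈ F_2^3.
For each, compute codeword c = mG in F_2^8, then tally its weight.
  m = 000 → c = 00000000, weight = 0.
  m = 100 → c = 01000001, weight = 2.
  m = 010 → c = 00001000, weight = 1.
  m = 110 → c = 01001001, weight = 3.
  m = 001 → c = 10101100, weight = 4.
  m = 101 → c = 11101101, weight = 6.
  m = 011 → c = 10100100, weight = 3.
  m = 111 → c = 11100101, weight = 5.
Tally weights:
  weight 0: 1 codewords.
  weight 1: 1 codewords.
  weight 2: 1 codewords.
  weight 3: 2 codewords.
  weight 4: 1 codewords.
  weight 5: 1 codewords.
  weight 6: 1 codewords.
Minimum distance d = smallest w > 0 with A_w > 0 = 1.
Sanity: Σ A_w = 8 = 2^3 = 8 ✓.


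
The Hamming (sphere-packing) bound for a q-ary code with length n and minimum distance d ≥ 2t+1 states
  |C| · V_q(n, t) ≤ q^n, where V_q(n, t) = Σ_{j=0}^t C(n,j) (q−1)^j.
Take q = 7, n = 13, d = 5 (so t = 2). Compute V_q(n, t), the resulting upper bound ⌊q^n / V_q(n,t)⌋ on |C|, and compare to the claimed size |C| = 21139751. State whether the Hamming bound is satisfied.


V_q(n, t) = 2887, q^n = 96889010407, Hamming bound = 33560446, |C| = 21139751 ≤ bound (satisfied).

Step 1: Compute V_q(n, t) = Σ_{j=0}^2 C(n, j) (q−1)^j.
  j = 0: C(13,0)·(6)^0 = 1·1 = 1.
  j = 1: C(13,1)·(6)^1 = 13·6 = 78.
  j = 2: C(13,2)·(6)^2 = 78·36 = 2808.
  V_q(n, t) = 1 + 78 + 2808 = 2887.
Step 2: q^n = 7^13 = 96889010407.
Step 3: Hamming bound ⌊q^n / V_q(n,t)⌋ = ⌊96889010407/2887⌋ = 33560446.
Step 4: Compare |C| = 21139751 to 33560446: satisfied.
The claimed |C| lies below the Hamming bound.


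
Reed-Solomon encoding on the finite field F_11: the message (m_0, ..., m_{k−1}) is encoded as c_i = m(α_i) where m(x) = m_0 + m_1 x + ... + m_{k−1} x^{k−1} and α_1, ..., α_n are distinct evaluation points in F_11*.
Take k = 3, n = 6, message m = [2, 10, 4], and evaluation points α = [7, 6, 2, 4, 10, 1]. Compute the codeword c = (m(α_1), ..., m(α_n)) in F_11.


c = [4, 8, 5, 7, 7, 5]

Message polynomial: m(x) = 2 + 10·x + 4·x^2 (mod 11).
For each evaluation point α_i, compute m(α_i) mod 11:
  α_1 = 7: Horner steps 4 → 5 → 4, so m(7) = 4.
  α_2 = 6: Horner steps 4 → 1 → 8, so m(6) = 8.
  α_3 = 2: Horner steps 4 → 7 → 5, so m(2) = 5.
  α_4 = 4: Horner steps 4 → 4 → 7, so m(4) = 7.
  α_5 = 10: Horner steps 4 → 6 → 7, so m(10) = 7.
  α_6 = 1: Horner steps 4 → 3 → 5, so m(1) = 5.
Codeword c = [4, 8, 5, 7, 7, 5] ∈ F_11^6.


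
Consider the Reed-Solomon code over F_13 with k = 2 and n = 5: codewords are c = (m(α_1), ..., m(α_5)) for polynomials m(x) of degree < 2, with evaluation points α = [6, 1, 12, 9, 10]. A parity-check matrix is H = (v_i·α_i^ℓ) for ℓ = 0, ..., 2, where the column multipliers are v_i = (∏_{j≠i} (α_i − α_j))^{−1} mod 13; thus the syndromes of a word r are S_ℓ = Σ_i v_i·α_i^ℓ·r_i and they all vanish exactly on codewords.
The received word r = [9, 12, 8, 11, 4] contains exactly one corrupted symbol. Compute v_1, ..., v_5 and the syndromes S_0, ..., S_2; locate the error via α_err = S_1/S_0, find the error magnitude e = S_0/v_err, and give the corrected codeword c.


S = (5, 6, 2), error at position 4, error magnitude e = 9, c = [9, 12, 8, 2, 4].

Step 1: column multipliers v_i = (∏_{j≠i}(α_i − α_j))^{−1} mod 13.
  i = 1 (α = 6): (6−1)(6−12)(6−9)(6−10) = 5·(−6)·(−3)·(−4) = −360 ≡ 4, so v_1 = 4^{−1} = 10 (mod 13).
  i = 2 (α = 1): (1−6)(1−12)(1−9)(1−10) = (−5)·(−11)·(−8)·(−9) = 3960 ≡ 8, so v_2 = 8^{−1} = 5 (mod 13).
  i = 3 (α = 12): (12−6)(12−1)(12−9)(12−10) = 6·11·3·2 = 396 ≡ 6, so v_3 = 6^{−1} = 11 (mod 13).
  i = 4 (α = 9): (9−6)(9−1)(9−12)(9−10) = 3·8·(−3)·(−1) = 72 ≡ 7, so v_4 = 7^{−1} = 2 (mod 13).
  i = 5 (α = 10): (10−6)(10−1)(10−12)(10−9) = 4·9·(−2)·1 = −72 ≡ 6, so v_5 = 6^{−1} = 11 (mod 13).
  v = [10, 5, 11, 2, 11].
Step 2: syndromes of r = [9, 12, 8, 11, 4] (all sums mod 13).
  S_0 = Σ v_i r_i = 10·9 + 5·12 + 11·8 + 2·11 + 11·4 = 304 ≡ 5.
  S_1 = Σ v_i α_i r_i = 10·6·9 + 5·1·12 + 11·12·8 + 2·9·11 + 11·10·4 = 2294 ≡ 6.
  α_i^2 mod 13 = [10, 1, 1, 3, 9].
  S_2 = Σ v_i α_i^2 r_i = 10·10·9 + 5·1·12 + 11·1·8 + 2·3·11 + 11·9·4 = 1510 ≡ 2.
  S = (5, 6, 2) ≠ 0, so r is not a codeword (an error is present).
Step 3: locate the error. For a single error e at position i, S_ℓ = v_i·e·α_i^ℓ, so α_err = S_1/S_0.
  S_0^{−1} = 5^{−1} = 8 (mod 13), so α_err = 6·8 = 48 ≡ 9 = α_4. Error position i = 4.
  Consistency check: S_2/S_1 = 2·11 = 22 ≡ 9 = α_err ✓ (single-error assumption holds).
Step 4: error magnitude e = S_0/v_4 = S_0·∏_{j≠4}(α_4 − α_j) = 5·7 = 35 ≡ 9 (mod 13).
Step 5: correct position 4: c_4 = r_4 − e = 11 − 9 ≡ 2 (mod 13). Hence c = [9, 12, 8, 2, 4].
  Check: interpolating c through the α_i gives m(x) = 10 + 2·x (degree < 2) with m(α_i) = c_i for every i, so c is indeed a codeword.


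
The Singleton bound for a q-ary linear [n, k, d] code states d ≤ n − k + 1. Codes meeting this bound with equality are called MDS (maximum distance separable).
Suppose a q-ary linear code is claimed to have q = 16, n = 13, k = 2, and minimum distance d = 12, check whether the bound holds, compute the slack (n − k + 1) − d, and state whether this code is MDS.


Singleton RHS = n − k + 1 = 12, slack = 0, bound satisfied, MDS.

Singleton bound: d ≤ n − k + 1.
Here n = 13, k = 2, so n − k + 1 = 12.
Given d = 12, check d ≤ 12: YES.
Slack = (n − k + 1) − d = 0.
The code is MDS (slack = 0).
Description: the claimed parameters are [13, 2, 12]_16; such a code would be MDS (meets Singleton bound).


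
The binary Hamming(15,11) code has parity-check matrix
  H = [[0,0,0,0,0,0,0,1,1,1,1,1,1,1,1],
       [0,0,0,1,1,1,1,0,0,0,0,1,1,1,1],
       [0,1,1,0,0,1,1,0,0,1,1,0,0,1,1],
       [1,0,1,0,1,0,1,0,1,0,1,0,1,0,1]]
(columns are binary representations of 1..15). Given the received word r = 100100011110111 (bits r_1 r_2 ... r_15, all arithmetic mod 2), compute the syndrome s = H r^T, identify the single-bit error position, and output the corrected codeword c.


s = (1, 0, 0, 1)^T, error position = 9, corrected codeword c = 100100010110111

Compute s = H r^T mod 2 one row at a time:
  s_1 = 1 + 1 + 1 + 1 + 0 + 1 + 1 + 1 = 7 ≡ 1 (mod 2).
  s_2 = 1 + 0 + 0 + 0 + 0 + 1 + 1 + 1 = 4 ≡ 0 (mod 2).
  s_3 = 0 + 0 + 0 + 0 + 1 + 1 + 1 + 1 = 4 ≡ 0 (mod 2).
  s_4 = 1 + 0 + 0 + 0 + 1 + 1 + 1 + 1 = 5 ≡ 1 (mod 2).
s = (1, 0, 0, 1)^T — this equals column 9 of H (binary 1001), so error is at position 9.
Correct: flip bit 9 of r = 100100011110111 to get c = 100100010110111.


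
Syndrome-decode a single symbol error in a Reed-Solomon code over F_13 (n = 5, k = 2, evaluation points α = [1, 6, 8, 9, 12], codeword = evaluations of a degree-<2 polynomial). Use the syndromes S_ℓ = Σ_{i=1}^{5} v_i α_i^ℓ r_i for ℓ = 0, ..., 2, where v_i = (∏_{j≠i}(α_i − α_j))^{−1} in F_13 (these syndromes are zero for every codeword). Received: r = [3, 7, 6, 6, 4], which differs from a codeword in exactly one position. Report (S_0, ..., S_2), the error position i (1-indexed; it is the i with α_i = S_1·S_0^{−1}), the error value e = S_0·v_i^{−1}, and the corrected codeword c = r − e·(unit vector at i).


S = (12, 4, 10), error at position 4, error magnitude e = 7, c = [3, 7, 6, 12, 4].

Step 1: column multipliers v_i = (∏_{j≠i}(α_i − α_j))^{−1} mod 13.
  i = 1 (α = 1): (1−6)(1−8)(1−9)(1−12) = (−5)·(−7)·(−8)·(−11) = 3080 ≡ 12, so v_1 = 12^{−1} = 12 (mod 13).
  i = 2 (α = 6): (6−1)(6−8)(6−9)(6−12) = 5·(−2)·(−3)·(−6) = −180 ≡ 2, so v_2 = 2^{−1} = 7 (mod 13).
  i = 3 (α = 8): (8−1)(8−6)(8−9)(8−12) = 7·2·(−1)·(−4) = 56 ≡ 4, so v_3 = 4^{−1} = 10 (mod 13).
  i = 4 (α = 9): (9−1)(9−6)(9−8)(9−12) = 8·3·1·(−3) = −72 ≡ 6, so v_4 = 6^{−1} = 11 (mod 13).
  i = 5 (α = 12): (12−1)(12−6)(12−8)(12−9) = 11·6·4·3 = 792 ≡ 12, so v_5 = 12^{−1} = 12 (mod 13).
  v = [12, 7, 10, 11, 12].
Step 2: syndromes of r = [3, 7, 6, 6, 4] (all sums mod 13).
  S_0 = Σ v_i r_i = 12·3 + 7·7 + 10·6 + 11·6 + 12·4 = 259 ≡ 12.
  S_1 = Σ v_i α_i r_i = 12·1·3 + 7·6·7 + 10·8·6 + 11·9·6 + 12·12·4 = 1980 ≡ 4.
  α_i^2 mod 13 = [1, 10, 12, 3, 1].
  S_2 = Σ v_i α_i^2 r_i = 12·1·3 + 7·10·7 + 10·12·6 + 11·3·6 + 12·1·4 = 1492 ≡ 10.
  S = (12, 4, 10) ≠ 0, so r is not a codeword (an error is present).
Step 3: locate the error. For a single error e at position i, S_ℓ = v_i·e·α_i^ℓ, so α_err = S_1/S_0.
  S_0^{−1} = 12^{−1} = 12 (mod 13), so α_err = 4·12 = 48 ≡ 9 = α_4. Error position i = 4.
  Consistency check: S_2/S_1 = 10·10 = 100 ≡ 9 = α_err ✓ (single-error assumption holds).
Step 4: error magnitude e = S_0/v_4 = S_0·∏_{j≠4}(α_4 − α_j) = 12·6 = 72 ≡ 7 (mod 13).
Step 5: correct position 4: c_4 = r_4 − e = 6 − 7 ≡ 12 (mod 13). Hence c = [3, 7, 6, 12, 4].
  Check: interpolating c through the α_i gives m(x) = 10 + 6·x (degree < 2) with m(α_i) = c_i for every i, so c is indeed a codeword.


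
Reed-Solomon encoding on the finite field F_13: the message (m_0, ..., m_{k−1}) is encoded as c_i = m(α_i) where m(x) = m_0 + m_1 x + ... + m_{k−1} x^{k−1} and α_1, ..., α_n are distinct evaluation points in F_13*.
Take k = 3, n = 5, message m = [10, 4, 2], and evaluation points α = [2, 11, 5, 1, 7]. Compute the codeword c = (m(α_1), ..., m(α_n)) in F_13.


c = [0, 10, 2, 3, 6]

Message polynomial: m(x) = 10 + 4·x + 2·x^2 (mod 13).
For each evaluation point α_i, compute m(α_i) mod 13:
  α_1 = 2: Horner steps 2 → 8 → 0, so m(2) = 0.
  α_2 = 11: Horner steps 2 → 0 → 10, so m(11) = 10.
  α_3 = 5: Horner steps 2 → 1 → 2, so m(5) = 2.
  α_4 = 1: Horner steps 2 → 6 → 3, so m(1) = 3.
  α_5 = 7: Horner steps 2 → 5 → 6, so m(7) = 6.
Codeword c = [0, 10, 2, 3, 6] ∈ F_13^5.


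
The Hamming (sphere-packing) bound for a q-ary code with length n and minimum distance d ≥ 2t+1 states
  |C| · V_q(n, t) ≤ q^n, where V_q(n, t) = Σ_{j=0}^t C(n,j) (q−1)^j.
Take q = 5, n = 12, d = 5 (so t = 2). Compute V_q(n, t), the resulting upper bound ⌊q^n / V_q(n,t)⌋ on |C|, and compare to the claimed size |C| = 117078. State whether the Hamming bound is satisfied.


V_q(n, t) = 1105, q^n = 244140625, Hamming bound = 220941, |C| = 117078 ≤ bound (satisfied).

Step 1: Compute V_q(n, t) = Σ_{j=0}^2 C(n, j) (q−1)^j.
  j = 0: C(12,0)·(4)^0 = 1·1 = 1.
  j = 1: C(12,1)·(4)^1 = 12·4 = 48.
  j = 2: C(12,2)·(4)^2 = 66·16 = 1056.
  V_q(n, t) = 1 + 48 + 1056 = 1105.
Step 2: q^n = 5^12 = 244140625.
Step 3: Hamming bound ⌊q^n / V_q(n,t)⌋ = ⌊244140625/1105⌋ = 220941.
Step 4: Compare |C| = 117078 to 220941: satisfied.
The claimed |C| lies below the Hamming bound.


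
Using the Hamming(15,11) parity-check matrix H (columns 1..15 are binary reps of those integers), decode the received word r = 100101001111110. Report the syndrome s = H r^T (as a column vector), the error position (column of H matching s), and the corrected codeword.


s = (0, 1, 0, 0)^T, error position = 4, corrected codeword c = 100001001111110

Compute s = H r^T mod 2 one row at a time:
  s_1 = 0 + 1 + 1 + 1 + 1 + 1 + 1 + 0 = 6 ≡ 0 (mod 2).
  s_2 = 1 + 0 + 1 + 0 + 1 + 1 + 1 + 0 = 5 ≡ 1 (mod 2).
  s_3 = 0 + 0 + 1 + 0 + 1 + 1 + 1 + 0 = 4 ≡ 0 (mod 2).
  s_4 = 1 + 0 + 0 + 0 + 1 + 1 + 1 + 0 = 4 ≡ 0 (mod 2).
s = (0, 1, 0, 0)^T — this equals column 4 of H (binary 0100), so error is at position 4.
Correct: flip bit 4 of r = 100101001111110 to get c = 100001001111110.


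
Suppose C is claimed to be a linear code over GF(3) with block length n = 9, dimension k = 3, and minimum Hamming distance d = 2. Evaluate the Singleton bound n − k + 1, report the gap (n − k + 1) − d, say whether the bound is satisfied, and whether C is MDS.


Singleton RHS = n − k + 1 = 7, slack = 5, bound satisfied, not MDS.

Singleton bound: d ≤ n − k + 1.
Here n = 9, k = 3, so n − k + 1 = 7.
Given d = 2, check d ≤ 7: YES.
Slack = (n − k + 1) − d = 5.
The code is NOT MDS (slack = 5 > 0).
Description: the claimed parameters are [9, 3, 2]_3; such a code would be non-MDS.


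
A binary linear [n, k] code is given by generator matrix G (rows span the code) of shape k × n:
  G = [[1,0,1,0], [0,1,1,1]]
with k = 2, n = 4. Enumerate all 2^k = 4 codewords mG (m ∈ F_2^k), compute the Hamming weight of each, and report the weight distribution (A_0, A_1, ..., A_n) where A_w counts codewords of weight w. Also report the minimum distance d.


Weight distribution: A_0 = 1, A_2 = 1, A_3 = 2. Minimum distance d = 2.

Enumerate all 2^2 = 4 messages m ∈ F_2^2.
For each, compute codeword c = mG in F_2^4, then tally its weight.
  m = 00 → c = 0000, weight = 0.
  m = 10 → c = 1010, weight = 2.
  m = 01 → c = 0111, weight = 3.
  m = 11 → c = 1101, weight = 3.
Tally weights:
  weight 0: 1 codewords.
  weight 2: 1 codewords.
  weight 3: 2 codewords.
Minimum distance d = smallest w > 0 with A_w > 0 = 2.
Sanity: Σ A_w = 4 = 2^2 = 4 ✓.


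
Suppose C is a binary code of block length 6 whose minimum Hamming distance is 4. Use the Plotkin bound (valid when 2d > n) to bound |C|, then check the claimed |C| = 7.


Plotkin bound M ≤ 4; given |C| = 7 > bound (violated).

Check applicability: 2d = 8, n = 6.
2d − n = 2 > 0, so Plotkin applies.
Compute d/(2d−n) = 4/2 ≈ 2.0000.
⌊d/(2d−n)⌋ = 2.
Plotkin bound: M ≤ 2·2 = 4.
Given |C| = 7, check: VIOLATED.
This |C| is above the Plotkin bound, so no binary code with n = 6, d = 4 and 7 codewords exists.


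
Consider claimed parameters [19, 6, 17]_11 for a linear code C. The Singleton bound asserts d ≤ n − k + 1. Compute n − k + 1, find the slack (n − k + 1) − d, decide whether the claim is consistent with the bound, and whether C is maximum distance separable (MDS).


Singleton RHS = n − k + 1 = 14, slack = -3, bound violated (no such code; not MDS).

Singleton bound: d ≤ n − k + 1.
Here n = 19, k = 6, so n − k + 1 = 14.
Given d = 17, check d ≤ 14: NO.
Slack = (n − k + 1) − d = -3.
The slack is negative: d = 17 exceeds n − k + 1 = 14 by 3, so the Singleton bound is violated and no linear [19, 6, 17]_11 code can exist. In particular it is not MDS (MDS requires d = n − k + 1 exactly).
Description: the claimed parameters are [19, 6, 17]_11; such a code would be impossible (violates the Singleton bound).


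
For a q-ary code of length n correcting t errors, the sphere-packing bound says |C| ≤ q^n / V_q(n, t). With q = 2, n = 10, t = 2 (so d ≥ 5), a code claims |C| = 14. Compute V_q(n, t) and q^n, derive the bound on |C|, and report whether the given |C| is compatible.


V_q(n, t) = 56, q^n = 1024, Hamming bound = 18, |C| = 14 ≤ bound (satisfied).

Step 1: Compute V_q(n, t) = Σ_{j=0}^2 C(n, j) (q−1)^j.
  j = 0: C(10,0)·(1)^0 = 1·1 = 1.
  j = 1: C(10,1)·(1)^1 = 10·1 = 10.
  j = 2: C(10,2)·(1)^2 = 45·1 = 45.
  V_q(n, t) = 1 + 10 + 45 = 56.
Step 2: q^n = 2^10 = 1024.
Step 3: Hamming bound ⌊q^n / V_q(n,t)⌋ = ⌊1024/56⌋ = 18.
Step 4: Compare |C| = 14 to 18: satisfied.
The claimed |C| lies below the Hamming bound.


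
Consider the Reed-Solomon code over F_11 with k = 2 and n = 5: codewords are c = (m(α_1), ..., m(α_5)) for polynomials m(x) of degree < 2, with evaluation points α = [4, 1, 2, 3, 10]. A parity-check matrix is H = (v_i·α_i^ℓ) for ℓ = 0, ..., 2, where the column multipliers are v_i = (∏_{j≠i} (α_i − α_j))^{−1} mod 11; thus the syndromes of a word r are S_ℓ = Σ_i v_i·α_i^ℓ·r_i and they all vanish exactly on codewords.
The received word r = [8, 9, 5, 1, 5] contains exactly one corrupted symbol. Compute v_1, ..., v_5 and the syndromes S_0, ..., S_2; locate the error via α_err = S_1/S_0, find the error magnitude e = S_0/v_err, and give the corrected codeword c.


S = (1, 10, 1), error at position 5, error magnitude e = 10, c = [8, 9, 5, 1, 6].

Step 1: column multipliers v_i = (∏_{j≠i}(α_i − α_j))^{−1} mod 11.
  i = 1 (α = 4): (4−1)(4−2)(4−3)(4−10) = 3·2·1·(−6) = −36 ≡ 8, so v_1 = 8^{−1} = 7 (mod 11).
  i = 2 (α = 1): (1−4)(1−2)(1−3)(1−10) = (−3)·(−1)·(−2)·(−9) = 54 ≡ 10, so v_2 = 10^{−1} = 10 (mod 11).
  i = 3 (α = 2): (2−4)(2−1)(2−3)(2−10) = (−2)·1·(−1)·(−8) = −16 ≡ 6, so v_3 = 6^{−1} = 2 (mod 11).
  i = 4 (α = 3): (3−4)(3−1)(3−2)(3−10) = (−1)·2·1·(−7) = 14 ≡ 3, so v_4 = 3^{−1} = 4 (mod 11).
  i = 5 (α = 10): (10−4)(10−1)(10−2)(10−3) = 6·9·8·7 = 3024 ≡ 10, so v_5 = 10^{−1} = 10 (mod 11).
  v = [7, 10, 2, 4, 10].
Step 2: syndromes of r = [8, 9, 5, 1, 5] (all sums mod 11).
  S_0 = Σ v_i r_i = 7·8 + 10·9 + 2·5 + 4·1 + 10·5 = 210 ≡ 1.
  S_1 = Σ v_i α_i r_i = 7·4·8 + 10·1·9 + 2·2·5 + 4·3·1 + 10·10·5 = 846 ≡ 10.
  α_i^2 mod 11 = [5, 1, 4, 9, 1].
  S_2 = Σ v_i α_i^2 r_i = 7·5·8 + 10·1·9 + 2·4·5 + 4·9·1 + 10·1·5 = 496 ≡ 1.
  S = (1, 10, 1) ≠ 0, so r is not a codeword (an error is present).
Step 3: locate the error. For a single error e at position i, S_ℓ = v_i·e·α_i^ℓ, so α_err = S_1/S_0.
  S_0^{−1} = 1^{−1} = 1 (mod 11), so α_err = 10·1 = 10 ≡ 10 = α_5. Error position i = 5.
  Consistency check: S_2/S_1 = 1·10 = 10 ≡ 10 = α_err ✓ (single-error assumption holds).
Step 4: error magnitude e = S_0/v_5 = S_0·∏_{j≠5}(α_5 − α_j) = 1·10 = 10 ≡ 10 (mod 11).
Step 5: correct position 5: c_5 = r_5 − e = 5 − 10 ≡ 6 (mod 11). Hence c = [8, 9, 5, 1, 6].
  Check: interpolating c through the α_i gives m(x) = 2 + 7·x (degree < 2) with m(α_i) = c_i for every i, so c is indeed a codeword.


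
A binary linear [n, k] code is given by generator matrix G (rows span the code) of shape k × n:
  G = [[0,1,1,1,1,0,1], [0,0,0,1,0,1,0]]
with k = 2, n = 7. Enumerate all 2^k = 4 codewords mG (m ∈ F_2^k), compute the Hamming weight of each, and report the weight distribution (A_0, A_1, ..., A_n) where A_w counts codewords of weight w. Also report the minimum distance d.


Weight distribution: A_0 = 1, A_2 = 1, A_5 = 2. Minimum distance d = 2.

Enumerate all 2^2 = 4 messages m ∈ F_2^2.
For each, compute codeword c = mG in F_2^7, then tally its weight.
  m = 00 → c = 0000000, weight = 0.
  m = 10 → c = 0111101, weight = 5.
  m = 01 → c = 0001010, weight = 2.
  m = 11 → c = 0110111, weight = 5.
Tally weights:
  weight 0: 1 codewords.
  weight 2: 1 codewords.
  weight 5: 2 codewords.
Minimum distance d = smallest w > 0 with A_w > 0 = 2.
Sanity: Σ A_w = 4 = 2^2 = 4 ✓.


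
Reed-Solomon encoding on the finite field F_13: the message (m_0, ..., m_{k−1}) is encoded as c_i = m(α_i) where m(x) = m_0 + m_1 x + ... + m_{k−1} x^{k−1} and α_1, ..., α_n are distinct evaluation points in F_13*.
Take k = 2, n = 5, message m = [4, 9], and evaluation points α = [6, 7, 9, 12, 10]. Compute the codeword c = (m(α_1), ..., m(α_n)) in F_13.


c = [6, 2, 7, 8, 3]

Message polynomial: m(x) = 4 + 9·x (mod 13).
For each evaluation point α_i, compute m(α_i) mod 13:
  α_1 = 6: Horner steps 9 → 6, so m(6) = 6.
  α_2 = 7: Horner steps 9 → 2, so m(7) = 2.
  α_3 = 9: Horner steps 9 → 7, so m(9) = 7.
  α_4 = 12: Horner steps 9 → 8, so m(12) = 8.
  α_5 = 10: Horner steps 9 → 3, so m(10) = 3.
Codeword c = [6, 2, 7, 8, 3] ∈ F_13^5.


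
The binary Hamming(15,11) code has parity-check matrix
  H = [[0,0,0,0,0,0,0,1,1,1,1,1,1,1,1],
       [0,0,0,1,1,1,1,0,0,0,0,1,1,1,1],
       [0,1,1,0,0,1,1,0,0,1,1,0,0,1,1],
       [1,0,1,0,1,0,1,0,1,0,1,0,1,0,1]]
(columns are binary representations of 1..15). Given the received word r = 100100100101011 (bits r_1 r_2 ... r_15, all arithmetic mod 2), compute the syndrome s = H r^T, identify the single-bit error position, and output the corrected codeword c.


s = (0, 1, 0, 1)^T, error position = 5, corrected codeword c = 100110100101011

Compute s = H r^T mod 2 one row at a time:
  s_1 = 0 + 0 + 1 + 0 + 1 + 0 + 1 + 1 = 4 ≡ 0 (mod 2).
  s_2 = 1 + 0 + 0 + 1 + 1 + 0 + 1 + 1 = 5 ≡ 1 (mod 2).
  s_3 = 0 + 0 + 0 + 1 + 1 + 0 + 1 + 1 = 4 ≡ 0 (mod 2).
  s_4 = 1 + 0 + 0 + 1 + 0 + 0 + 0 + 1 = 3 ≡ 1 (mod 2).
s = (0, 1, 0, 1)^T — this equals column 5 of H (binary 0101), so error is at position 5.
Correct: flip bit 5 of r = 100100100101011 to get c = 100110100101011.


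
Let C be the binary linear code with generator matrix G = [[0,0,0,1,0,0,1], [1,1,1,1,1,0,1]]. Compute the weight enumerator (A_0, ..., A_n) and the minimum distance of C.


Weight distribution: A_0 = 1, A_2 = 1, A_4 = 1, A_6 = 1. Minimum distance d = 2.

Enumerate all 2^2 = 4 messages m ∈ F_2^2.
For each, compute codeword c = mG in F_2^7, then tally its weight.
  m = 00 → c = 0000000, weight = 0.
  m = 10 → c = 0001001, weight = 2.
  m = 01 → c = 1111101, weight = 6.
  m = 11 → c = 1110100, weight = 4.
Tally weights:
  weight 0: 1 codewords.
  weight 2: 1 codewords.
  weight 4: 1 codewords.
  weight 6: 1 codewords.
Minimum distance d = smallest w > 0 with A_w > 0 = 2.
Sanity: Σ A_w = 4 = 2^2 = 4 ✓.


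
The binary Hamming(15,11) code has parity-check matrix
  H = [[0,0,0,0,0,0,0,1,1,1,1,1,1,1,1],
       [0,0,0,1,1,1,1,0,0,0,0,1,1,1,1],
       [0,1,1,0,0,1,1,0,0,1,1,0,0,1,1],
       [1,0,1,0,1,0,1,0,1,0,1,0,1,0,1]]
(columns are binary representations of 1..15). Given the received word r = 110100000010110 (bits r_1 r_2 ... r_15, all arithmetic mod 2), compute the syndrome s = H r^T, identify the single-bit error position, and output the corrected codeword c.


s = (1, 1, 1, 1)^T, error position = 15, corrected codeword c = 110100000010111

Compute s = H r^T mod 2 one row at a time:
  s_1 = 0 + 0 + 0 + 1 + 0 + 1 + 1 + 0 = 3 ≡ 1 (mod 2).
  s_2 = 1 + 0 + 0 + 0 + 0 + 1 + 1 + 0 = 3 ≡ 1 (mod 2).
  s_3 = 1 + 0 + 0 + 0 + 0 + 1 + 1 + 0 = 3 ≡ 1 (mod 2).
  s_4 = 1 + 0 + 0 + 0 + 0 + 1 + 1 + 0 = 3 ≡ 1 (mod 2).
s = (1, 1, 1, 1)^T — this equals column 15 of H (binary 1111), so error is at position 15.
Correct: flip bit 15 of r = 110100000010110 to get c = 110100000010111.


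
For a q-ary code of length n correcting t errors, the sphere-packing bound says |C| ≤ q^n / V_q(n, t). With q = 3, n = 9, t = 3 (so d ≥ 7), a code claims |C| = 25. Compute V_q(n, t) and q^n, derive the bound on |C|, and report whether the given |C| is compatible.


V_q(n, t) = 835, q^n = 19683, Hamming bound = 23, |C| = 25 > bound (violated).

Step 1: Compute V_q(n, t) = Σ_{j=0}^3 C(n, j) (q−1)^j.
  j = 0: C(9,0)·(2)^0 = 1·1 = 1.
  j = 1: C(9,1)·(2)^1 = 9·2 = 18.
  j = 2: C(9,2)·(2)^2 = 36·4 = 144.
  j = 3: C(9,3)·(2)^3 = 84·8 = 672.
  V_q(n, t) = 1 + 18 + 144 + 672 = 835.
Step 2: q^n = 3^9 = 19683.
Step 3: Hamming bound ⌊q^n / V_q(n,t)⌋ = ⌊19683/835⌋ = 23.
Step 4: Compare |C| = 25 to 23: violated.
The claimed |C| lies above the Hamming bound, so no 3-ary code of length 9 with d ≥ 7 can have 25 codewords.


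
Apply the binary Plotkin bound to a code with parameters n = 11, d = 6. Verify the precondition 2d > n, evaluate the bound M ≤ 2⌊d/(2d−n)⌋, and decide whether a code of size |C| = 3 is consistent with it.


Plotkin bound M ≤ 12; given |C| = 3 ≤ bound (satisfied).

Check applicability: 2d = 12, n = 11.
2d − n = 1 > 0, so Plotkin applies.
Compute d/(2d−n) = 6/1 ≈ 6.0000.
⌊d/(2d−n)⌋ = 6.
Plotkin bound: M ≤ 2·6 = 12.
Given |C| = 3, check: satisfied.
This |C| is below the Plotkin bound.


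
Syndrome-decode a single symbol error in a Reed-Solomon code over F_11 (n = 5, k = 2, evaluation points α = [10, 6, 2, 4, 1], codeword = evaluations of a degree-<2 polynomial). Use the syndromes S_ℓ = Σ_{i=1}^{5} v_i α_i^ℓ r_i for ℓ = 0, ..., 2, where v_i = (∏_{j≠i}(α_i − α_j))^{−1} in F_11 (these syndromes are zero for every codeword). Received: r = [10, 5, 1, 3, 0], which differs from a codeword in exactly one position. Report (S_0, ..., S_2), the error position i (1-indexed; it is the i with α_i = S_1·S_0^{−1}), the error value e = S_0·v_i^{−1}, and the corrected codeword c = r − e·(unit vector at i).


S = (1, 10, 1), error at position 1, error magnitude e = 1, c = [9, 5, 1, 3, 0].

Step 1: column multipliers v_i = (∏_{j≠i}(α_i − α_j))^{−1} mod 11.
  i = 1 (α = 10): (10−6)(10−2)(10−4)(10−1) = 4·8·6·9 = 1728 ≡ 1, so v_1 = 1^{−1} = 1 (mod 11).
  i = 2 (α = 6): (6−10)(6−2)(6−4)(6−1) = (−4)·4·2·5 = −160 ≡ 5, so v_2 = 5^{−1} = 9 (mod 11).
  i = 3 (α = 2): (2−10)(2−6)(2−4)(2−1) = (−8)·(−4)·(−2)·1 = −64 ≡ 2, so v_3 = 2^{−1} = 6 (mod 11).
  i = 4 (α = 4): (4−10)(4−6)(4−2)(4−1) = (−6)·(−2)·2·3 = 72 ≡ 6, so v_4 = 6^{−1} = 2 (mod 11).
  i = 5 (α = 1): (1−10)(1−6)(1−2)(1−4) = (−9)·(−5)·(−1)·(−3) = 135 ≡ 3, so v_5 = 3^{−1} = 4 (mod 11).
  v = [1, 9, 6, 2, 4].
Step 2: syndromes of r = [10, 5, 1, 3, 0] (all sums mod 11).
  S_0 = Σ v_i r_i = 1·10 + 9·5 + 6·1 + 2·3 + 4·0 = 67 ≡ 1.
  S_1 = Σ v_i α_i r_i = 1·10·10 + 9·6·5 + 6·2·1 + 2·4·3 + 4·1·0 = 406 ≡ 10.
  α_i^2 mod 11 = [1, 3, 4, 5, 1].
  S_2 = Σ v_i α_i^2 r_i = 1·1·10 + 9·3·5 + 6·4·1 + 2·5·3 + 4·1·0 = 199 ≡ 1.
  S = (1, 10, 1) ≠ 0, so r is not a codeword (an error is present).
Step 3: locate the error. For a single error e at position i, S_ℓ = v_i·e·α_i^ℓ, so α_err = S_1/S_0.
  S_0^{−1} = 1^{−1} = 1 (mod 11), so α_err = 10·1 = 10 ≡ 10 = α_1. Error position i = 1.
  Consistency check: S_2/S_1 = 1·10 = 10 ≡ 10 = α_err ✓ (single-error assumption holds).
Step 4: error magnitude e = S_0/v_1 = S_0·∏_{j≠1}(α_1 − α_j) = 1·1 = 1 ≡ 1 (mod 11).
Step 5: correct position 1: c_1 = r_1 − e = 10 − 1 ≡ 9 (mod 11). Hence c = [9, 5, 1, 3, 0].
  Check: interpolating c through the α_i gives m(x) = 10 + 1·x (degree < 2) with m(α_i) = c_i for every i, so c is indeed a codeword.


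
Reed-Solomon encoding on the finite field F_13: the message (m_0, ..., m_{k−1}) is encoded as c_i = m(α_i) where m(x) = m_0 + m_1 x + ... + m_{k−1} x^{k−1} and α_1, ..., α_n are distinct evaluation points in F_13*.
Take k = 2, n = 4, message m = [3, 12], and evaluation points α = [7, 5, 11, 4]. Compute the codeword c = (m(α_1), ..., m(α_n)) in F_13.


c = [9, 11, 5, 12]

Message polynomial: m(x) = 3 + 12·x (mod 13).
For each evaluation point α_i, compute m(α_i) mod 13:
  α_1 = 7: Horner steps 12 → 9, so m(7) = 9.
  α_2 = 5: Horner steps 12 → 11, so m(5) = 11.
  α_3 = 11: Horner steps 12 → 5, so m(11) = 5.
  α_4 = 4: Horner steps 12 → 12, so m(4) = 12.
Codeword c = [9, 11, 5, 12] ∈ F_13^4.


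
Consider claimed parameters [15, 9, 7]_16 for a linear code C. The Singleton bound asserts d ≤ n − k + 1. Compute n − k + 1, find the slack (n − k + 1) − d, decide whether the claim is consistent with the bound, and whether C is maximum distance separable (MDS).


Singleton RHS = n − k + 1 = 7, slack = 0, bound satisfied, MDS.

Singleton bound: d ≤ n − k + 1.
Here n = 15, k = 9, so n − k + 1 = 7.
Given d = 7, check d ≤ 7: YES.
Slack = (n − k + 1) − d = 0.
The code is MDS (slack = 0).
Description: the claimed parameters are [15, 9, 7]_16; such a code would be MDS (meets Singleton bound).


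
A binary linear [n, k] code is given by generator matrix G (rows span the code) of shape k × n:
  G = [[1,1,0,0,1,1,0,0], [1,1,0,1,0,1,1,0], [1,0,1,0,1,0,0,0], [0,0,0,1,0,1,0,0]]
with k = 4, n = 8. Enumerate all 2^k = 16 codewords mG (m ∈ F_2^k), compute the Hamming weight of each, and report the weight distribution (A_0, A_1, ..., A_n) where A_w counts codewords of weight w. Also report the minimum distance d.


Weight distribution: A_0 = 1, A_2 = 1, A_3 = 6, A_4 = 5, A_5 = 2, A_6 = 1. Minimum distance d = 2.

Enumerate all 2^4 = 16 messages m ∈ F_2^4.
For each, compute codeword c = mG in F_2^8, then tally its weight.
  m = 0000 → c = 00000000, weight = 0.
  m = 1000 → c = 11001100, weight = 4.
  m = 0100 → c = 11010110, weight = 5.
  m = 1100 → c = 00011010, weight = 3.
  m = 0010 → c = 10101000, weight = 3.
  m = 1010 → c = 01100100, weight = 3.
  m = 0110 → c = 01111110, weight = 6.
  m = 1110 → c = 10110010, weight = 4.
  m = 0001 → c = 00010100, weight = 2.
  m = 1001 → c = 11011000, weight = 4.
  m = 0101 → c = 11000010, weight = 3.
  m = 1101 → c = 00001110, weight = 3.
  m = 0011 → c = 10111100, weight = 5.
  m = 1011 → c = 01110000, weight = 3.
  m = 0111 → c = 01101010, weight = 4.
  m = 1111 → c = 10100110, weight = 4.
Tally weights:
  weight 0: 1 codewords.
  weight 2: 1 codewords.
  weight 3: 6 codewords.
  weight 4: 5 codewords.
  weight 5: 2 codewords.
  weight 6: 1 codewords.
Minimum distance d = smallest w > 0 with A_w > 0 = 2.
Sanity: Σ A_w = 16 = 2^4 = 16 ✓.


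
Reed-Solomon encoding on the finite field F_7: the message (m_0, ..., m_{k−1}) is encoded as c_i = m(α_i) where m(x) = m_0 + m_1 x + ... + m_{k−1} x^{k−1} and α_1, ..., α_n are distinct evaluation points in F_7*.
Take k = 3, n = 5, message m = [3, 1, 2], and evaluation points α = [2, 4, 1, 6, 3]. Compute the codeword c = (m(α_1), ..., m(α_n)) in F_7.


c = [6, 4, 6, 4, 3]

Message polynomial: m(x) = 3 + 1·x + 2·x^2 (mod 7).
For each evaluation point α_i, compute m(α_i) mod 7:
  α_1 = 2: Horner steps 2 → 5 → 6, so m(2) = 6.
  α_2 = 4: Horner steps 2 → 2 → 4, so m(4) = 4.
  α_3 = 1: Horner steps 2 → 3 → 6, so m(1) = 6.
  α_4 = 6: Horner steps 2 → 6 → 4, so m(6) = 4.
  α_5 = 3: Horner steps 2 → 0 → 3, so m(3) = 3.
Codeword c = [6, 4, 6, 4, 3] ∈ F_7^5.


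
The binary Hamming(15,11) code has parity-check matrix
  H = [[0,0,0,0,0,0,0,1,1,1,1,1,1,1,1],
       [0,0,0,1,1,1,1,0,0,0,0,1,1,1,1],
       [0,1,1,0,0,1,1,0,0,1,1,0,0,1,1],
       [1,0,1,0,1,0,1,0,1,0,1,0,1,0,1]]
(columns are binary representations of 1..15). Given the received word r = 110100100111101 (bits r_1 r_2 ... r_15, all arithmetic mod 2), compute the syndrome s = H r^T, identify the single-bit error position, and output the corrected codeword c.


s = (1, 1, 1, 1)^T, error position = 15, corrected codeword c = 110100100111100

Compute s = H r^T mod 2 one row at a time:
  s_1 = 0 + 0 + 1 + 1 + 1 + 1 + 0 + 1 = 5 ≡ 1 (mod 2).
  s_2 = 1 + 0 + 0 + 1 + 1 + 1 + 0 + 1 = 5 ≡ 1 (mod 2).
  s_3 = 1 + 0 + 0 + 1 + 1 + 1 + 0 + 1 = 5 ≡ 1 (mod 2).
  s_4 = 1 + 0 + 0 + 1 + 0 + 1 + 1 + 1 = 5 ≡ 1 (mod 2).
s = (1, 1, 1, 1)^T — this equals column 15 of H (binary 1111), so error is at position 15.
Correct: flip bit 15 of r = 110100100111101 to get c = 110100100111100.


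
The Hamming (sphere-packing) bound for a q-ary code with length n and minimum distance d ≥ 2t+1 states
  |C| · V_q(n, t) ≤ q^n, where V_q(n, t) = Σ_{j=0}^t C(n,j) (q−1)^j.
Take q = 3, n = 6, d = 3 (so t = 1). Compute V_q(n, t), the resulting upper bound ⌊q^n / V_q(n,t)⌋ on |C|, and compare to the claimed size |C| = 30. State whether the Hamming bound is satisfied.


V_q(n, t) = 13, q^n = 729, Hamming bound = 56, |C| = 30 ≤ bound (satisfied).

Step 1: Compute V_q(n, t) = Σ_{j=0}^1 C(n, j) (q−1)^j.
  j = 0: C(6,0)·(2)^0 = 1·1 = 1.
  j = 1: C(6,1)·(2)^1 = 6·2 = 12.
  V_q(n, t) = 1 + 12 = 13.
Step 2: q^n = 3^6 = 729.
Step 3: Hamming bound ⌊q^n / V_q(n,t)⌋ = ⌊729/13⌋ = 56.
Step 4: Compare |C| = 30 to 56: satisfied.
The claimed |C| lies below the Hamming bound.


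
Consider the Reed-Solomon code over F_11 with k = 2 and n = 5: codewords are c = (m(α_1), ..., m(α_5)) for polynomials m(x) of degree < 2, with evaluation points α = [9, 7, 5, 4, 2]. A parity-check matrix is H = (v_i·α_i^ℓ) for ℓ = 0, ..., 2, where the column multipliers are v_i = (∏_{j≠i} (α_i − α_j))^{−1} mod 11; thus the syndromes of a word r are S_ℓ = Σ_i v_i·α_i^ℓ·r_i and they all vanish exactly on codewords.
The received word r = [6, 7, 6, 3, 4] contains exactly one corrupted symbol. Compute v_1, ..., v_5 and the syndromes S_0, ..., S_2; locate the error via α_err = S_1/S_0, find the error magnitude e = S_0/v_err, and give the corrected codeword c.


S = (10, 6, 8), error at position 3, error magnitude e = 9, c = [6, 7, 8, 3, 4].

Step 1: column multipliers v_i = (∏_{j≠i}(α_i − α_j))^{−1} mod 11.
  i = 1 (α = 9): (9−7)(9−5)(9−4)(9−2) = 2·4·5·7 = 280 ≡ 5, so v_1 = 5^{−1} = 9 (mod 11).
  i = 2 (α = 7): (7−9)(7−5)(7−4)(7−2) = (−2)·2·3·5 = −60 ≡ 6, so v_2 = 6^{−1} = 2 (mod 11).
  i = 3 (α = 5): (5−9)(5−7)(5−4)(5−2) = (−4)·(−2)·1·3 = 24 ≡ 2, so v_3 = 2^{−1} = 6 (mod 11).
  i = 4 (α = 4): (4−9)(4−7)(4−5)(4−2) = (−5)·(−3)·(−1)·2 = −30 ≡ 3, so v_4 = 3^{−1} = 4 (mod 11).
  i = 5 (α = 2): (2−9)(2−7)(2−5)(2−4) = (−7)·(−5)·(−3)·(−2) = 210 ≡ 1, so v_5 = 1^{−1} = 1 (mod 11).
  v = [9, 2, 6, 4, 1].
Step 2: syndromes of r = [6, 7, 6, 3, 4] (all sums mod 11).
  S_0 = Σ v_i r_i = 9·6 + 2·7 + 6·6 + 4·3 + 1·4 = 120 ≡ 10.
  S_1 = Σ v_i α_i r_i = 9·9·6 + 2·7·7 + 6·5·6 + 4·4·3 + 1·2·4 = 820 ≡ 6.
  α_i^2 mod 11 = [4, 5, 3, 5, 4].
  S_2 = Σ v_i α_i^2 r_i = 9·4·6 + 2·5·7 + 6·3·6 + 4·5·3 + 1·4·4 = 470 ≡ 8.
  S = (10, 6, 8) ≠ 0, so r is not a codeword (an error is present).
Step 3: locate the error. For a single error e at position i, S_ℓ = v_i·e·α_i^ℓ, so α_err = S_1/S_0.
  S_0^{−1} = 10^{−1} = 10 (mod 11), so α_err = 6·10 = 60 ≡ 5 = α_3. Error position i = 3.
  Consistency check: S_2/S_1 = 8·2 = 16 ≡ 5 = α_err ✓ (single-error assumption holds).
Step 4: error magnitude e = S_0/v_3 = S_0·∏_{j≠3}(α_3 − α_j) = 10·2 = 20 ≡ 9 (mod 11).
Step 5: correct position 3: c_3 = r_3 − e = 6 − 9 ≡ 8 (mod 11). Hence c = [6, 7, 8, 3, 4].
  Check: interpolating c through the α_i gives m(x) = 5 + 5·x (degree < 2) with m(α_i) = c_i for every i, so c is indeed a codeword.


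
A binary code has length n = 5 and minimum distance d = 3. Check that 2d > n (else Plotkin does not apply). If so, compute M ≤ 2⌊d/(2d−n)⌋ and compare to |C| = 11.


Plotkin bound M ≤ 6; given |C| = 11 > bound (violated).

Check applicability: 2d = 6, n = 5.
2d − n = 1 > 0, so Plotkin applies.
Compute d/(2d−n) = 3/1 ≈ 3.0000.
⌊d/(2d−n)⌋ = 3.
Plotkin bound: M ≤ 2·3 = 6.
Given |C| = 11, check: VIOLATED.
This |C| is above the Plotkin bound, so no binary code with n = 5, d = 3 and 11 codewords exists.


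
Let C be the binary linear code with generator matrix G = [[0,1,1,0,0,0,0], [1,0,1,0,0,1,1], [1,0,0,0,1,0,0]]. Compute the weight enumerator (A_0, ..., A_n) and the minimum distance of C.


Weight distribution: A_0 = 1, A_2 = 2, A_4 = 5. Minimum distance d = 2.

Enumerate all 2^3 = 8 messages m ∈ F_2^3.
For each, compute codeword c = mG in F_2^7, then tally its weight.
  m = 000 → c = 0000000, weight = 0.
  m = 100 → c = 0110000, weight = 2.
  m = 010 → c = 1010011, weight = 4.
  m = 110 → c = 1100011, weight = 4.
  m = 001 → c = 1000100, weight = 2.
  m = 101 → c = 1110100, weight = 4.
  m = 011 → c = 0010111, weight = 4.
  m = 111 → c = 0100111, weight = 4.
Tally weights:
  weight 0: 1 codewords.
  weight 2: 2 codewords.
  weight 4: 5 codewords.
Minimum distance d = smallest w > 0 with A_w > 0 = 2.
Sanity: Σ A_w = 8 = 2^3 = 8 ✓.


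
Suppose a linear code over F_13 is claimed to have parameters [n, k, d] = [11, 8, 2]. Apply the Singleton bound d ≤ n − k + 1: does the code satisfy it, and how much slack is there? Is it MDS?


Singleton RHS = n − k + 1 = 4, slack = 2, bound satisfied, not MDS.

Singleton bound: d ≤ n − k + 1.
Here n = 11, k = 8, so n − k + 1 = 4.
Given d = 2, check d ≤ 4: YES.
Slack = (n − k + 1) − d = 2.
The code is NOT MDS (slack = 2 > 0).
Description: the claimed parameters are [11, 8, 2]_13; such a code would be non-MDS.


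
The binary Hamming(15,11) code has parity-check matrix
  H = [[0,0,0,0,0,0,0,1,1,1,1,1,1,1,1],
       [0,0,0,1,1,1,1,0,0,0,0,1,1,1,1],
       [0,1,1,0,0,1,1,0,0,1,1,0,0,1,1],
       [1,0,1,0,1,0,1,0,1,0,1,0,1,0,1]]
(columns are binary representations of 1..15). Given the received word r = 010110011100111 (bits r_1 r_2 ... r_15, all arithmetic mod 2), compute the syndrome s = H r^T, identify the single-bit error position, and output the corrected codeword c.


s = (0, 1, 0, 0)^T, error position = 4, corrected codeword c = 010010011100111

Compute s = H r^T mod 2 one row at a time:
  s_1 = 1 + 1 + 1 + 0 + 0 + 1 + 1 + 1 = 6 ≡ 0 (mod 2).
  s_2 = 1 + 1 + 0 + 0 + 0 + 1 + 1 + 1 = 5 ≡ 1 (mod 2).
  s_3 = 1 + 0 + 0 + 0 + 1 + 0 + 1 + 1 = 4 ≡ 0 (mod 2).
  s_4 = 0 + 0 + 1 + 0 + 1 + 0 + 1 + 1 = 4 ≡ 0 (mod 2).
s = (0, 1, 0, 0)^T — this equals column 4 of H (binary 0100), so error is at position 4.
Correct: flip bit 4 of r = 010110011100111 to get c = 010010011100111.


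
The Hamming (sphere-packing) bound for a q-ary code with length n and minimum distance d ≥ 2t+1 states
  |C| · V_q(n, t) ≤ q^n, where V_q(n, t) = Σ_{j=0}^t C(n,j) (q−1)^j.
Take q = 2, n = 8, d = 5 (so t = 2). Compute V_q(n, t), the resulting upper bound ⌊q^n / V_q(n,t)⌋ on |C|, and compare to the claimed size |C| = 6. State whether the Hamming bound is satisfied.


V_q(n, t) = 37, q^n = 256, Hamming bound = 6, |C| = 6 ≤ bound (satisfied).

Step 1: Compute V_q(n, t) = Σ_{j=0}^2 C(n, j) (q−1)^j.
  j = 0: C(8,0)·(1)^0 = 1·1 = 1.
  j = 1: C(8,1)·(1)^1 = 8·1 = 8.
  j = 2: C(8,2)·(1)^2 = 28·1 = 28.
  V_q(n, t) = 1 + 8 + 28 = 37.
Step 2: q^n = 2^8 = 256.
Step 3: Hamming bound ⌊q^n / V_q(n,t)⌋ = ⌊256/37⌋ = 6.
Step 4: Compare |C| = 6 to 6: satisfied.
The claimed |C| lies at the Hamming bound (tight).


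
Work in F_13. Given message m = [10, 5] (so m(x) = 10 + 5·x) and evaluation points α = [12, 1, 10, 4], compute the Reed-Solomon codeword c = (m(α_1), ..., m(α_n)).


c = [5, 2, 8, 4]

Message polynomial: m(x) = 10 + 5·x (mod 13).
For each evaluation point α_i, compute m(α_i) mod 13:
  α_1 = 12: Horner steps 5 → 5, so m(12) = 5.
  α_2 = 1: Horner steps 5 → 2, so m(1) = 2.
  α_3 = 10: Horner steps 5 → 8, so m(10) = 8.
  α_4 = 4: Horner steps 5 → 4, so m(4) = 4.
Codeword c = [5, 2, 8, 4] ∈ F_13^4.


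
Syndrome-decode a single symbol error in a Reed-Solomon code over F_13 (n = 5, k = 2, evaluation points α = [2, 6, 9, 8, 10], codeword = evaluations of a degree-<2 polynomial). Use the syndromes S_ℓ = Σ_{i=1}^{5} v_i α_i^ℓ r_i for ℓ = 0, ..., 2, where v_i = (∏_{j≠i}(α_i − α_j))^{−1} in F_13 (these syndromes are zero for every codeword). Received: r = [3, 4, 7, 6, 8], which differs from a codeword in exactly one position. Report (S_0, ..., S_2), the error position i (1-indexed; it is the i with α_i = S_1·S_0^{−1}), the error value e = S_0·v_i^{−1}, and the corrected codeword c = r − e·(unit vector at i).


S = (11, 9, 5), error at position 1, error magnitude e = 3, c = [0, 4, 7, 6, 8].

Step 1: column multipliers v_i = (∏_{j≠i}(α_i − α_j))^{−1} mod 13.
  i = 1 (α = 2): (2−6)(2−9)(2−8)(2−10) = (−4)·(−7)·(−6)·(−8) = 1344 ≡ 5, so v_1 = 5^{−1} = 8 (mod 13).
  i = 2 (α = 6): (6−2)(6−9)(6−8)(6−10) = 4·(−3)·(−2)·(−4) = −96 ≡ 8, so v_2 = 8^{−1} = 5 (mod 13).
  i = 3 (α = 9): (9−2)(9−6)(9−8)(9−10) = 7·3·1·(−1) = −21 ≡ 5, so v_3 = 5^{−1} = 8 (mod 13).
  i = 4 (α = 8): (8−2)(8−6)(8−9)(8−10) = 6·2·(−1)·(−2) = 24 ≡ 11, so v_4 = 11^{−1} = 6 (mod 13).
  i = 5 (α = 10): (10−2)(10−6)(10−9)(10−8) = 8·4·1·2 = 64 ≡ 12, so v_5 = 12^{−1} = 12 (mod 13).
  v = [8, 5, 8, 6, 12].
Step 2: syndromes of r = [3, 4, 7, 6, 8] (all sums mod 13).
  S_0 = Σ v_i r_i = 8·3 + 5·4 + 8·7 + 6·6 + 12·8 = 232 ≡ 11.
  S_1 = Σ v_i α_i r_i = 8·2·3 + 5·6·4 + 8·9·7 + 6·8·6 + 12·10·8 = 1920 ≡ 9.
  α_i^2 mod 13 = [4, 10, 3, 12, 9].
  S_2 = Σ v_i α_i^2 r_i = 8·4·3 + 5·10·4 + 8·3·7 + 6·12·6 + 12·9·8 = 1760 ≡ 5.
  S = (11, 9, 5) ≠ 0, so r is not a codeword (an error is present).
Step 3: locate the error. For a single error e at position i, S_ℓ = v_i·e·α_i^ℓ, so α_err = S_1/S_0.
  S_0^{−1} = 11^{−1} = 6 (mod 13), so α_err = 9·6 = 54 ≡ 2 = α_1. Error position i = 1.
  Consistency check: S_2/S_1 = 5·3 = 15 ≡ 2 = α_err ✓ (single-error assumption holds).
Step 4: error magnitude e = S_0/v_1 = S_0·∏_{j≠1}(α_1 − α_j) = 11·5 = 55 ≡ 3 (mod 13).
Step 5: correct position 1: c_1 = r_1 − e = 3 − 3 ≡ 0 (mod 13). Hence c = [0, 4, 7, 6, 8].
  Check: interpolating c through the α_i gives m(x) = 11 + 1·x (degree < 2) with m(α_i) = c_i for every i, so c is indeed a codeword.
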